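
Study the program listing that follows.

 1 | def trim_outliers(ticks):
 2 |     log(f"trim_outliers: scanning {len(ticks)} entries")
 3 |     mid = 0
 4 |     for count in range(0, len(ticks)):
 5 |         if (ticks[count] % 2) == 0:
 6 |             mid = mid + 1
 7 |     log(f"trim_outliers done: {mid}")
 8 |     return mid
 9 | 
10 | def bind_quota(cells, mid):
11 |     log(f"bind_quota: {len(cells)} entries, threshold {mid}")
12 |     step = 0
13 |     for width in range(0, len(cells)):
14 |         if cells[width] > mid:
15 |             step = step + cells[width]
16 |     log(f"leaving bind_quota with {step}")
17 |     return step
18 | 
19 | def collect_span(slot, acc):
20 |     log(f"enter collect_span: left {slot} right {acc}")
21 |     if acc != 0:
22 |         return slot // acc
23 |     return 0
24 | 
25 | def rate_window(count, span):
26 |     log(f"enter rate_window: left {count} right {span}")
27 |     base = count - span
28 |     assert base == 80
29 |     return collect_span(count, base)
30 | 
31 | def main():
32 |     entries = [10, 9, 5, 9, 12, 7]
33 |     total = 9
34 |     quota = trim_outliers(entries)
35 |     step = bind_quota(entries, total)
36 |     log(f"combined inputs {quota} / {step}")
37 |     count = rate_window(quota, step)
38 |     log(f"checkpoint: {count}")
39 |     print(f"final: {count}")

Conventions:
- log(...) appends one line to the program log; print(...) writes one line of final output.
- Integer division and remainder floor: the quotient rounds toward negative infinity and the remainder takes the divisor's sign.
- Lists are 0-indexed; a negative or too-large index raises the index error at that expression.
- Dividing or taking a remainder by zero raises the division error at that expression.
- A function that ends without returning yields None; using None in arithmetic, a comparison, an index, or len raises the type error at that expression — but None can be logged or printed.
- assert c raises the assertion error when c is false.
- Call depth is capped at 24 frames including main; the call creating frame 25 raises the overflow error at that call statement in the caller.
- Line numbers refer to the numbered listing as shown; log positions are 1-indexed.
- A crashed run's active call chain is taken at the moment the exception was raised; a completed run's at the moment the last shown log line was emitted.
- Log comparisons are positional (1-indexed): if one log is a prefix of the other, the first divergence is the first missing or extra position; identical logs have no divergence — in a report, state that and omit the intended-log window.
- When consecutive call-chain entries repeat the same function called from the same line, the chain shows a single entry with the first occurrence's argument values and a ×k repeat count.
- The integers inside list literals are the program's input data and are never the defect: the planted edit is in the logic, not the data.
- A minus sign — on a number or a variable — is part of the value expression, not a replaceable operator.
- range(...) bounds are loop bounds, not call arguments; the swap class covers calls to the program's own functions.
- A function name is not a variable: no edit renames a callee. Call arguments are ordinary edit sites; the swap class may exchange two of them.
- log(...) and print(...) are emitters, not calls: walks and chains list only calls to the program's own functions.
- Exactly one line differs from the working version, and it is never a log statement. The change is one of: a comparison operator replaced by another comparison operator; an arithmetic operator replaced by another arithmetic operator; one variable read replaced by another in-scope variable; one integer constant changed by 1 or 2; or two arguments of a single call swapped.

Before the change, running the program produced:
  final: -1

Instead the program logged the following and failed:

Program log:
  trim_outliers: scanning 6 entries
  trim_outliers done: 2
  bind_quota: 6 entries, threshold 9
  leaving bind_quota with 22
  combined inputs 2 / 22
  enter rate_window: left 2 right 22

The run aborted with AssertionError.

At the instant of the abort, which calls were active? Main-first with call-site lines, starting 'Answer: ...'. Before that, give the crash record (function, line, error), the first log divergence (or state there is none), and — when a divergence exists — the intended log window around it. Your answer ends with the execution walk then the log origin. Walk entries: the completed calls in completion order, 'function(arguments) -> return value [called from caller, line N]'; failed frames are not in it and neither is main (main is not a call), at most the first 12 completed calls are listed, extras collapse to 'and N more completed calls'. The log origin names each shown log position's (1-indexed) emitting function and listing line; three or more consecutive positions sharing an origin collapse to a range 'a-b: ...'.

Answer: main -> rate_window (called at line 37).
The tell: The log ends early — 6 lines, where the working version next logs 'enter collect_span: left 2 right -20'.
Crash: rate_window, line 28, AssertionError.
First divergence: position 7 — after 6 matching lines the faulty run goes silent; intended next line 'enter collect_span: left 2 right -20'.
Intended log window:
  5: combined inputs 2 / 22
  6: enter rate_window: left 2 right 22
  7: enter collect_span: left 2 right -20
  8: checkpoint: -1
Execution walk:
  trim_outliers([10, 9, 5, 9, 12, 7]) -> 2  [called from main, line 34]
  bind_quota([10, 9, 5, 9, 12, 7], 9) -> 22  [called from main, line 35]
Log origin:
  1: from trim_outliers, line 2
  2: from trim_outliers, line 7
  3: from bind_quota, line 11
  4: from bind_quota, line 16
  5: from main, line 36
  6: from rate_window, line 26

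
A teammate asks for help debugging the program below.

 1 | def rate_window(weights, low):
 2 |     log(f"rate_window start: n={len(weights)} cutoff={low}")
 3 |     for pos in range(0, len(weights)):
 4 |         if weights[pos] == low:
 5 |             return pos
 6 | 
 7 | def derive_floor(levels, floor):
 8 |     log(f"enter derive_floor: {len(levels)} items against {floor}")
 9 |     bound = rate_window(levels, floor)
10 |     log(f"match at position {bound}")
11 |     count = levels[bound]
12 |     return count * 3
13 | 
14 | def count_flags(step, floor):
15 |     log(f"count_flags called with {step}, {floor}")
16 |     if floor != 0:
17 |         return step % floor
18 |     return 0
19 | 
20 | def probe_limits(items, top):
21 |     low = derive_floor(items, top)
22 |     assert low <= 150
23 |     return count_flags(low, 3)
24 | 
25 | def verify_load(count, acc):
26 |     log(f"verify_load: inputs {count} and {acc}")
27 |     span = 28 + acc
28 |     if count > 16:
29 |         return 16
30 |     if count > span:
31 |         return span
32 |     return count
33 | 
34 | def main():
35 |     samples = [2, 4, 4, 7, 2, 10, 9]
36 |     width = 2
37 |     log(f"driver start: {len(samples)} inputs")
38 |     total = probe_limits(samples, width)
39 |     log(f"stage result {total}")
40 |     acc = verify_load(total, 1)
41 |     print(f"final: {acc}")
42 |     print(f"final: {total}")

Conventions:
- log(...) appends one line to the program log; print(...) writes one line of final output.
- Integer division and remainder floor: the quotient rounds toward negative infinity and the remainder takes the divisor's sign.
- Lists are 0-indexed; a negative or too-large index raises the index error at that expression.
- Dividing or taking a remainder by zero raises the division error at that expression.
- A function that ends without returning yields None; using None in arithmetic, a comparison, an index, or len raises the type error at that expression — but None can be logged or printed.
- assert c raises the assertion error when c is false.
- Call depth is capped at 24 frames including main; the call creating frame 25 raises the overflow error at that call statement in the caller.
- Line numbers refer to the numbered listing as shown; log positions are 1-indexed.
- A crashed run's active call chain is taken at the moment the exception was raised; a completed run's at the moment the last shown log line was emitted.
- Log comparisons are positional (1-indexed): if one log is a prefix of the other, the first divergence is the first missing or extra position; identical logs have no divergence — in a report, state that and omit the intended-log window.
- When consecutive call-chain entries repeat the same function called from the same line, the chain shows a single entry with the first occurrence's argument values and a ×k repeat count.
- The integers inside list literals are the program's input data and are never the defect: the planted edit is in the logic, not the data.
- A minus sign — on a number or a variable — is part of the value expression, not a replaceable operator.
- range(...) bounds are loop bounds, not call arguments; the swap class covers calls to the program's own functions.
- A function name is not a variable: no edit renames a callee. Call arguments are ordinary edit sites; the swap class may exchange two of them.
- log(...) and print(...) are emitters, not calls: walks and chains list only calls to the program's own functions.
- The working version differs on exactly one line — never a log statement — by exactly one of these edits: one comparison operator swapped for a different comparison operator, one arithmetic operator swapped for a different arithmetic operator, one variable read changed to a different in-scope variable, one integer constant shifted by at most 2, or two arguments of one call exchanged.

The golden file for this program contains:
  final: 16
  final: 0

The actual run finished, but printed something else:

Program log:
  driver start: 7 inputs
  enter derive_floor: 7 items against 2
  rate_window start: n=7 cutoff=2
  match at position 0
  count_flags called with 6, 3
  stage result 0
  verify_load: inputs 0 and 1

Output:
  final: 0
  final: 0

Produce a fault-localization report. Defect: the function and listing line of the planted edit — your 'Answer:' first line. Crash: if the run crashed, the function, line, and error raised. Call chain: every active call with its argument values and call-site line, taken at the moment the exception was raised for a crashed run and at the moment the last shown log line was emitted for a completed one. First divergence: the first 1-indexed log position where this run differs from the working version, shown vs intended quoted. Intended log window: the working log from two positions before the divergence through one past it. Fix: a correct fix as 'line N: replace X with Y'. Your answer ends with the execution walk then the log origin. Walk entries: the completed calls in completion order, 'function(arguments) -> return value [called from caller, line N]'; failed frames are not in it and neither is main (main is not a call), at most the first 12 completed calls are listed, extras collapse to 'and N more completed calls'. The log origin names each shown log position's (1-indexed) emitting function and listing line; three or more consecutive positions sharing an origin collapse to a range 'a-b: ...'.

Answer: the defect is in verify_load at line 28.
The tell: Every logged value matches the working version; the printed result is what differs.
Call chain: main -> verify_load(0, 1) (called at line 40).
First divergence: there is none — every log position agrees.
Execution walk:
  rate_window([2, 4, 4, 7, 2, 10, 9], 2) -> 0  [called from derive_floor, line 9]
  derive_floor([2, 4, 4, 7, 2, 10, 9], 2) -> 6  [called from probe_limits, line 21]
  count_flags(6, 3) -> 0  [called from probe_limits, line 23]
  probe_limits([2, 4, 4, 7, 2, 10, 9], 2) -> 0  [called from main, line 38]
  verify_load(0, 1) -> 0  [called from main, line 40]
Log origin:
  1: logged in main at line 37
  2: logged in derive_floor at line 8
  3: logged in rate_window at line 2
  4: logged in derive_floor at line 10
  5: logged in count_flags at line 15
  6: logged in main at line 39
  7: logged in verify_load at line 26
A correct fix: line 28: replace `>` with `<`.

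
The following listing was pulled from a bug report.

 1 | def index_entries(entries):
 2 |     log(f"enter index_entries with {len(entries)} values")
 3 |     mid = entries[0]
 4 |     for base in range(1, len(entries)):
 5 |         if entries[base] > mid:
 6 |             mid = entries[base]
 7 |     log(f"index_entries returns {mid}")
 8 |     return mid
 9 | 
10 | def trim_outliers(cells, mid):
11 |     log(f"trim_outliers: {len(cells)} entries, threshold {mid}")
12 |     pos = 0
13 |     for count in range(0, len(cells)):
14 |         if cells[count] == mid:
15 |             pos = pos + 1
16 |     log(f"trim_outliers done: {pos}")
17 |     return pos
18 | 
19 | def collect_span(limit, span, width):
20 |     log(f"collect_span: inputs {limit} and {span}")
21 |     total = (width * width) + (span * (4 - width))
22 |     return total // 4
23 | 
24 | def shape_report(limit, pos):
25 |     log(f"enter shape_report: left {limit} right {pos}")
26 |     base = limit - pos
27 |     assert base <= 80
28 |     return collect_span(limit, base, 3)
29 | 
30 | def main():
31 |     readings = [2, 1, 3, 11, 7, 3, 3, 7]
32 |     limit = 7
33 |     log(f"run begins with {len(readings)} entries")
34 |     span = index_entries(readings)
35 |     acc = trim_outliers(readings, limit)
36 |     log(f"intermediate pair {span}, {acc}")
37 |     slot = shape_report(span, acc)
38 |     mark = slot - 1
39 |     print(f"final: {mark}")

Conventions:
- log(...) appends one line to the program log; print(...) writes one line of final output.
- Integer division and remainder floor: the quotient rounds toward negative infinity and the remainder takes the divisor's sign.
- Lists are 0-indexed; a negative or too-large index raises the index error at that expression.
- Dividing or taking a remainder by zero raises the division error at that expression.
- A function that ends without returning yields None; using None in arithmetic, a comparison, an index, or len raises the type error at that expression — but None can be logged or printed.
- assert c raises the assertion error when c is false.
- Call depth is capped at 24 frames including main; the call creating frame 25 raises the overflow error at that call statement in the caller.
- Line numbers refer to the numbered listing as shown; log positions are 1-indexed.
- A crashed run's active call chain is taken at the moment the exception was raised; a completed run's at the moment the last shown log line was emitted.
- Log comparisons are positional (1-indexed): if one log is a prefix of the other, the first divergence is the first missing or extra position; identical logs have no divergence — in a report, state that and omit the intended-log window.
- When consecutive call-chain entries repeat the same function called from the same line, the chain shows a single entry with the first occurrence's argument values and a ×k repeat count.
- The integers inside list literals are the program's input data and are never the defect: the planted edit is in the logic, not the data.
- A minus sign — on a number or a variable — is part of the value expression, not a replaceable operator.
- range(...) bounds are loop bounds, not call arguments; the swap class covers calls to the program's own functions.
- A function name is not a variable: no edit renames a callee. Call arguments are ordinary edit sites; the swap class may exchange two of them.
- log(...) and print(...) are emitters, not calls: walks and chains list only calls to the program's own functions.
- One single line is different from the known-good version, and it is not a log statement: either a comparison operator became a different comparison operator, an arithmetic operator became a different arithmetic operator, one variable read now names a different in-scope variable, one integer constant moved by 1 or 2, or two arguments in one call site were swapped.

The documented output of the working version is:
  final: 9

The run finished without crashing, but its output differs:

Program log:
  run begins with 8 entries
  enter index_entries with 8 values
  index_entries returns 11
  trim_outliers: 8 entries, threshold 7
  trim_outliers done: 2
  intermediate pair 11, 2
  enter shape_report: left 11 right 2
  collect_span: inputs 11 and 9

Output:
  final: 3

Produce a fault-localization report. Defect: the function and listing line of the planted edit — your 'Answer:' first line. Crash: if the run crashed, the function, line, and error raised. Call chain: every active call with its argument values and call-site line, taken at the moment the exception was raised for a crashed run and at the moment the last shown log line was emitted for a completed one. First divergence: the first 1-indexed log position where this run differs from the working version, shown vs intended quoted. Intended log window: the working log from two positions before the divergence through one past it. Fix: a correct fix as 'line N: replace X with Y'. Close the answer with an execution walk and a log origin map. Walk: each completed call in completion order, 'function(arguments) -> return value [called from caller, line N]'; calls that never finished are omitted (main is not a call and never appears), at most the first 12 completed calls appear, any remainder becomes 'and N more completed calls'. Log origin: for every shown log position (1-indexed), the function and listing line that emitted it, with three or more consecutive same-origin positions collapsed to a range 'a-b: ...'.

Answer: the defect is in collect_span at line 21.
Core observation: No log line changed; the fault shows up purely in the output.
Call chain: main -> shape_report(11, 2) (called at line 37) -> collect_span(11, 9, 3) (called at line 28).
First divergence: none; the two logs match at every position.
Execution walk:
  index_entries([2, 1, 3, 11, 7, 3, 3, 7]) -> 11  [called from main, line 34]
  trim_outliers([2, 1, 3, 11, 7, 3, 3, 7], 7) -> 2  [called from main, line 35]
  collect_span(11, 9, 3) -> 4  [called from shape_report, line 28]
  shape_report(11, 2) -> 4  [called from main, line 37]
Log line origins:
  1 — main, line 33
  2 — index_entries, line 2
  3 — index_entries, line 7
  4 — trim_outliers, line 11
  5 — trim_outliers, line 16
  6 — main, line 36
  7 — shape_report, line 25
  8 — collect_span, line 20
A correct fix: line 21: replace `width * width` with `limit * width`.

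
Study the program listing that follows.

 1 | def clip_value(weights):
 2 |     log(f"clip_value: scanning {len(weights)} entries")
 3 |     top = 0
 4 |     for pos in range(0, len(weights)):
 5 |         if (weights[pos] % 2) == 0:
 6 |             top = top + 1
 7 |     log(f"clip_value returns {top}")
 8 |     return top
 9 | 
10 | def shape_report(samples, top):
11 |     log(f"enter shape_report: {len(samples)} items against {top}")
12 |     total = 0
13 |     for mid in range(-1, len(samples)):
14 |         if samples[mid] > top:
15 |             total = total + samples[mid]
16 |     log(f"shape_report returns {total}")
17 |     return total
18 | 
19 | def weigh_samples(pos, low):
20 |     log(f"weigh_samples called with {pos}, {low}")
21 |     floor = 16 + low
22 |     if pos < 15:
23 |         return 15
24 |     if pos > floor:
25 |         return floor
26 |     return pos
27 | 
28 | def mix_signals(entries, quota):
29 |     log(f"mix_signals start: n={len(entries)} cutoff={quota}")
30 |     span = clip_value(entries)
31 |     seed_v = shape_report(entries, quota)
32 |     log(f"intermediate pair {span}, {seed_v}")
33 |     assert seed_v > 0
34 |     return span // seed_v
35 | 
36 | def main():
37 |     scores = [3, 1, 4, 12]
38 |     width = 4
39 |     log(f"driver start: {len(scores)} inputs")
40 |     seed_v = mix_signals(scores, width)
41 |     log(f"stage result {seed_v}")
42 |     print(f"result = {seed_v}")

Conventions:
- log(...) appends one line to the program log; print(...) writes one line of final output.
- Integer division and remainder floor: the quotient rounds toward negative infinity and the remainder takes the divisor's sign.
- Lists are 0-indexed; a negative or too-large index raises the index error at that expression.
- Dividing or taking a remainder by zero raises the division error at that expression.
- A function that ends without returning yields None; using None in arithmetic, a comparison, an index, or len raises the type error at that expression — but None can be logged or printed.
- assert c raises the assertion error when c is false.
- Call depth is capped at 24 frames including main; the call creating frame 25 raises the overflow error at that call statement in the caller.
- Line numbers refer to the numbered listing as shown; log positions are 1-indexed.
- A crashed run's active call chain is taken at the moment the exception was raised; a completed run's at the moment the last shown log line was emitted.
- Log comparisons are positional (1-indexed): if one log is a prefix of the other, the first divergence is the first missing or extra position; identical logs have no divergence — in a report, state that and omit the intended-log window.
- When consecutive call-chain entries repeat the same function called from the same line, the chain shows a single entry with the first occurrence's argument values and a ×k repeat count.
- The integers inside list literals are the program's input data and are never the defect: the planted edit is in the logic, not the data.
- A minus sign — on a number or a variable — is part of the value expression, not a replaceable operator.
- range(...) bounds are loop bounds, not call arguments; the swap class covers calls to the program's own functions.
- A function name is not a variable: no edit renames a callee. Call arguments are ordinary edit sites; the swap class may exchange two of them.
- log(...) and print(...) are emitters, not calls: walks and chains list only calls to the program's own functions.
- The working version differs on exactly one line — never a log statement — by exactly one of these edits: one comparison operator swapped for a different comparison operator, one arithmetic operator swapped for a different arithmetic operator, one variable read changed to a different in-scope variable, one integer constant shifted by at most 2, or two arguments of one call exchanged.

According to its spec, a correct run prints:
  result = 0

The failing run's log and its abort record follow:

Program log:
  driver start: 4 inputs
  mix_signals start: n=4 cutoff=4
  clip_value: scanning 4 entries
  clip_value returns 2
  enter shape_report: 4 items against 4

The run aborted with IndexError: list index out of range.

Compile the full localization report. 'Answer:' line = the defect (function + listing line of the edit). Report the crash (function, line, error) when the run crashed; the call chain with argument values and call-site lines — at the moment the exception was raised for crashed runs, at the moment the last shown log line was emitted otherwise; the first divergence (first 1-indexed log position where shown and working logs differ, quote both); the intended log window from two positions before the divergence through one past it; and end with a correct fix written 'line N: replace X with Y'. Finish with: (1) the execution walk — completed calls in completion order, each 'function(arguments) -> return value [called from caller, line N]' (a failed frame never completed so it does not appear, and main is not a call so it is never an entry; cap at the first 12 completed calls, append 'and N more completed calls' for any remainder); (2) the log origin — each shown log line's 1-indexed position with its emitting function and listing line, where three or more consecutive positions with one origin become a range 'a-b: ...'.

Answer: the defect is in shape_report at line 13.
Core observation: The faulty run's log stops after 5 lines; the working version's next line would be 'shape_report returns 12'.
Crash: shape_report, line 14, IndexError.
Call chain: main -> mix_signals([3, 1, 4, 12], 4) (called at line 40) -> shape_report([3, 1, 4, 12], 4) (called at line 31).
First divergence: position 6 — the faulty run's log ends after 5 lines; the working version continues with 'shape_report returns 12'.
Intended log window:
  4: clip_value returns 2
  5: enter shape_report: 4 items against 4
  6: shape_report returns 12
  7: intermediate pair 2, 12
Execution walk:
  clip_value([3, 1, 4, 12]) -> 2  [called from mix_signals, line 30]
Log line origins:
  1: logged in main at line 39
  2: logged in mix_signals at line 29
  3: logged in clip_value at line 2
  4: logged in clip_value at line 7
  5: logged in shape_report at line 11
A correct fix: line 13: replace `-1` with `0`.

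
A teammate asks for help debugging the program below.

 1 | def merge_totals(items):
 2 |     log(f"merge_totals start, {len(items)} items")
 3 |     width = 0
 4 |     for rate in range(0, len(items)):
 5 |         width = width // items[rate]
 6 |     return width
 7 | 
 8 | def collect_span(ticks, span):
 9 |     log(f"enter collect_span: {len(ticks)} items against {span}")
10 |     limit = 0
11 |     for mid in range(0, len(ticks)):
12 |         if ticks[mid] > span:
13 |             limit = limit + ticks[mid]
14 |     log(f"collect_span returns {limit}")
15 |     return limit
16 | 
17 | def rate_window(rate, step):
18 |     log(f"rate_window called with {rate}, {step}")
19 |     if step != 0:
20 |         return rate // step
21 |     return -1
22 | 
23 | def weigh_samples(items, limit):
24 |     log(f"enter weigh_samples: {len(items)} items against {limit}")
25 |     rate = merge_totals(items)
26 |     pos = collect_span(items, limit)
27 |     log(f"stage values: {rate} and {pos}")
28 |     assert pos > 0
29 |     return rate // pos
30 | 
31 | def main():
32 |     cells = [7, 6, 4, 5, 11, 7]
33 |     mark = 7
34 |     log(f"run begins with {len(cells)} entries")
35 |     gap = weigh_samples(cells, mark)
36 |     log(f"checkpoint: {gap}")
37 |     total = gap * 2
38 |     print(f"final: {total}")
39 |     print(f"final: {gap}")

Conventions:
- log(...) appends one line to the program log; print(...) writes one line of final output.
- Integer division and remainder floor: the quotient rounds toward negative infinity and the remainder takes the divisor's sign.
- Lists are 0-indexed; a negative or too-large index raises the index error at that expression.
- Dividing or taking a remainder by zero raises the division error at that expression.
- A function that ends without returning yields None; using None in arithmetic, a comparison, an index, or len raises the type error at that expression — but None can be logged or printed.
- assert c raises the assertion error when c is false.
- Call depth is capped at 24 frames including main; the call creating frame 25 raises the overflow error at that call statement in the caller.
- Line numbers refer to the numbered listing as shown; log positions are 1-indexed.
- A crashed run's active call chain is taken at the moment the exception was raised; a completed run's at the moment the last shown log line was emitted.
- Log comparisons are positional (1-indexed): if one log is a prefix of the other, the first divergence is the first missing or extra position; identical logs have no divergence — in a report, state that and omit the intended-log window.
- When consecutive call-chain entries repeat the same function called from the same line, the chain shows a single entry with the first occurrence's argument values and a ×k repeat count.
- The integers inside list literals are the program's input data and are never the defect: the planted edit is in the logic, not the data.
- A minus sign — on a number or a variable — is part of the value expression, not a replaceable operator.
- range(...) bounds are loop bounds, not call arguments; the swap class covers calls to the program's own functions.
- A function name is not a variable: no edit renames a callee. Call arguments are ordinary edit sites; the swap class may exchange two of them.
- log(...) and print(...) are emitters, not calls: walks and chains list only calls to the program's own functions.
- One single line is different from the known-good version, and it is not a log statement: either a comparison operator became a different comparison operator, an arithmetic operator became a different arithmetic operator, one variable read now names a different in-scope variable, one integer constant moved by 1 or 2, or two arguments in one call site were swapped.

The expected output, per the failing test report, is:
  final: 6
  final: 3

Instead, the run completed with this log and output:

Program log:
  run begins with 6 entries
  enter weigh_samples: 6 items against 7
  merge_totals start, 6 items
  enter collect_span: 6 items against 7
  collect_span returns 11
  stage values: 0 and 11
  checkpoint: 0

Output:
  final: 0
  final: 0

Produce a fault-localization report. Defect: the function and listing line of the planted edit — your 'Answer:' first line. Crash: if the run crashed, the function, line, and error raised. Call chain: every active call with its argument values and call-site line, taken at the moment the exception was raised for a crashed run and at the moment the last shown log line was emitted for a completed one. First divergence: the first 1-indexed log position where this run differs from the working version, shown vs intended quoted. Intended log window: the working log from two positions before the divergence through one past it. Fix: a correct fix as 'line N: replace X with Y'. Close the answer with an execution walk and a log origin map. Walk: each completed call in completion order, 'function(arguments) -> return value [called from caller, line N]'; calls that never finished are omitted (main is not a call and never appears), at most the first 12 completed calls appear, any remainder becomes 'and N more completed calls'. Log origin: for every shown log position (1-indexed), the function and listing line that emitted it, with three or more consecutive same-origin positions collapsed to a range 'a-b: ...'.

Answer: the defect is in merge_totals at line 5.
The tell: The log first diverges at position 6: the faulty run prints 'stage values: 0 and 11' where the working version prints 'stage values: 40 and 11'.
Call chain: main.
First divergence: position 6; shown 'stage values: 0 and 11' vs intended 'stage values: 40 and 11'.
Intended log window:
  4: enter collect_span: 6 items against 7
  5: collect_span returns 11
  6: stage values: 40 and 11
  7: checkpoint: 3
Execution walk:
  merge_totals([7, 6, 4, 5, 11, 7]) -> 0  [called from weigh_samples, line 25]
  collect_span([7, 6, 4, 5, 11, 7], 7) -> 11  [called from weigh_samples, line 26]
  weigh_samples([7, 6, 4, 5, 11, 7], 7) -> 0  [called from main, line 35]
Origin of each log line:
  1 — main, line 34
  2 — weigh_samples, line 24
  3 — merge_totals, line 2
  4 — collect_span, line 9
  5 — collect_span, line 14
  6 — weigh_samples, line 27
  7 — main, line 36
A correct fix: line 5: replace `//` with `+`.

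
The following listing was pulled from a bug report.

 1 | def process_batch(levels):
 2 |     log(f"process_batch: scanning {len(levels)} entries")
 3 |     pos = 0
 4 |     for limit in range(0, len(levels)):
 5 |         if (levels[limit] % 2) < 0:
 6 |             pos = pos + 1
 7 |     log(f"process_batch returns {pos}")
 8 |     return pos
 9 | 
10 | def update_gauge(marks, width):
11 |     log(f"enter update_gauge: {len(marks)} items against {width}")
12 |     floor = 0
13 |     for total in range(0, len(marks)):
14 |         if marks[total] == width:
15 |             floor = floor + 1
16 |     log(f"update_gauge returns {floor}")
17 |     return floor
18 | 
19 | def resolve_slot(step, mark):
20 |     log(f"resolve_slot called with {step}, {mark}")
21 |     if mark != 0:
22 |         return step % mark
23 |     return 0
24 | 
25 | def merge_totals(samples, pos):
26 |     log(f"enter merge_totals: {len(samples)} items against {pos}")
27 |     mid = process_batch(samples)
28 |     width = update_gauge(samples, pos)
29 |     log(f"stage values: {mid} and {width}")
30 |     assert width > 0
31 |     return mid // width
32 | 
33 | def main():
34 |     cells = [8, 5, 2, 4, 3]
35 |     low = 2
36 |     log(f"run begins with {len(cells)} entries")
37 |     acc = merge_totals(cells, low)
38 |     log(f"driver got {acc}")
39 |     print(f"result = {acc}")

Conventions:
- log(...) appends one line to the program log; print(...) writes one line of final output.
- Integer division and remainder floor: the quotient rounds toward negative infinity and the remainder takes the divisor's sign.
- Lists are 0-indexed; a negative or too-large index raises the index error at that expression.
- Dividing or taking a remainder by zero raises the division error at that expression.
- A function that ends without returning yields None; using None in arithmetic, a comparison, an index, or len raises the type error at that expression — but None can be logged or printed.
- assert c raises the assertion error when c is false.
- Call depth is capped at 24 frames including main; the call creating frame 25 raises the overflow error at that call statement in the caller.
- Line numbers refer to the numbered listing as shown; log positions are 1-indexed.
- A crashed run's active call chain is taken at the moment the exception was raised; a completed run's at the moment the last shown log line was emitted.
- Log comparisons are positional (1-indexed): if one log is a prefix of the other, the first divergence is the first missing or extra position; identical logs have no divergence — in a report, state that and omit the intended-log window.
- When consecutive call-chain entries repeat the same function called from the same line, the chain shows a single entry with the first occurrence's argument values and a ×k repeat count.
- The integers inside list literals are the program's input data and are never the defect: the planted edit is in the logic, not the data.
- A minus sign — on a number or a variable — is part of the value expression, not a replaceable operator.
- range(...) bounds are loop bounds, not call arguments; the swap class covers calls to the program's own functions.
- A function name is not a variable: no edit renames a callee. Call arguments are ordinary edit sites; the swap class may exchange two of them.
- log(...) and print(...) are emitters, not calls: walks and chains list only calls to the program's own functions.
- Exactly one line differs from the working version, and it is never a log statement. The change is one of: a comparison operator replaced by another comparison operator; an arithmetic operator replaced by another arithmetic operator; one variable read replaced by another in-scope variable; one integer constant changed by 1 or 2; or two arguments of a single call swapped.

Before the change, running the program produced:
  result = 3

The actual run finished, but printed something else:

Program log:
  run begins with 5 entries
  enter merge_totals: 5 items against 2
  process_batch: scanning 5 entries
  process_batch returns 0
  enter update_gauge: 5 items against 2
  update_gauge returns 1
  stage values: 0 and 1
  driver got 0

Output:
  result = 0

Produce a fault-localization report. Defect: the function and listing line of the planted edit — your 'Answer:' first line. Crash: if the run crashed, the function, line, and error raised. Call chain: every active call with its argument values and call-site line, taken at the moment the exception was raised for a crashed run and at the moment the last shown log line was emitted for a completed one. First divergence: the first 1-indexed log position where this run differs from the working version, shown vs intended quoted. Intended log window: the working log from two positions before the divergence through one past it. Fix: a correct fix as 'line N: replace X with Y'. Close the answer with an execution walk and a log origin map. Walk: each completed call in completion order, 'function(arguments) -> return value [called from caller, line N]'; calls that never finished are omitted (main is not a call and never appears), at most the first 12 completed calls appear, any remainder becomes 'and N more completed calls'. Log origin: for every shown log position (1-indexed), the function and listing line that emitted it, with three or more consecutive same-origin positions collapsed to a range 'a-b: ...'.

Answer: the defect is in process_batch at line 5.
The tell: Everything matches until log position 4, which reads 'process_batch returns 0' in place of 'process_batch returns 3'.
Call chain: main.
First divergence: position 4 — the shown line 'process_batch returns 0' should read 'process_batch returns 3'.
Intended log window:
  2: enter merge_totals: 5 items against 2
  3: process_batch: scanning 5 entries
  4: process_batch returns 3
  5: enter update_gauge: 5 items against 2
Execution walk:
  process_batch([8, 5, 2, 4, 3]) -> 0  [called from merge_totals, line 27]
  update_gauge([8, 5, 2, 4, 3], 2) -> 1  [called from merge_totals, line 28]
  merge_totals([8, 5, 2, 4, 3], 2) -> 0  [called from main, line 37]
Log origin:
  1: emitted by main (line 36)
  2: emitted by merge_totals (line 26)
  3: emitted by process_batch (line 2)
  4: emitted by process_batch (line 7)
  5: emitted by update_gauge (line 11)
  6: emitted by update_gauge (line 16)
  7: emitted by merge_totals (line 29)
  8: emitted by main (line 38)
A correct fix: line 5: replace `<` with `==`.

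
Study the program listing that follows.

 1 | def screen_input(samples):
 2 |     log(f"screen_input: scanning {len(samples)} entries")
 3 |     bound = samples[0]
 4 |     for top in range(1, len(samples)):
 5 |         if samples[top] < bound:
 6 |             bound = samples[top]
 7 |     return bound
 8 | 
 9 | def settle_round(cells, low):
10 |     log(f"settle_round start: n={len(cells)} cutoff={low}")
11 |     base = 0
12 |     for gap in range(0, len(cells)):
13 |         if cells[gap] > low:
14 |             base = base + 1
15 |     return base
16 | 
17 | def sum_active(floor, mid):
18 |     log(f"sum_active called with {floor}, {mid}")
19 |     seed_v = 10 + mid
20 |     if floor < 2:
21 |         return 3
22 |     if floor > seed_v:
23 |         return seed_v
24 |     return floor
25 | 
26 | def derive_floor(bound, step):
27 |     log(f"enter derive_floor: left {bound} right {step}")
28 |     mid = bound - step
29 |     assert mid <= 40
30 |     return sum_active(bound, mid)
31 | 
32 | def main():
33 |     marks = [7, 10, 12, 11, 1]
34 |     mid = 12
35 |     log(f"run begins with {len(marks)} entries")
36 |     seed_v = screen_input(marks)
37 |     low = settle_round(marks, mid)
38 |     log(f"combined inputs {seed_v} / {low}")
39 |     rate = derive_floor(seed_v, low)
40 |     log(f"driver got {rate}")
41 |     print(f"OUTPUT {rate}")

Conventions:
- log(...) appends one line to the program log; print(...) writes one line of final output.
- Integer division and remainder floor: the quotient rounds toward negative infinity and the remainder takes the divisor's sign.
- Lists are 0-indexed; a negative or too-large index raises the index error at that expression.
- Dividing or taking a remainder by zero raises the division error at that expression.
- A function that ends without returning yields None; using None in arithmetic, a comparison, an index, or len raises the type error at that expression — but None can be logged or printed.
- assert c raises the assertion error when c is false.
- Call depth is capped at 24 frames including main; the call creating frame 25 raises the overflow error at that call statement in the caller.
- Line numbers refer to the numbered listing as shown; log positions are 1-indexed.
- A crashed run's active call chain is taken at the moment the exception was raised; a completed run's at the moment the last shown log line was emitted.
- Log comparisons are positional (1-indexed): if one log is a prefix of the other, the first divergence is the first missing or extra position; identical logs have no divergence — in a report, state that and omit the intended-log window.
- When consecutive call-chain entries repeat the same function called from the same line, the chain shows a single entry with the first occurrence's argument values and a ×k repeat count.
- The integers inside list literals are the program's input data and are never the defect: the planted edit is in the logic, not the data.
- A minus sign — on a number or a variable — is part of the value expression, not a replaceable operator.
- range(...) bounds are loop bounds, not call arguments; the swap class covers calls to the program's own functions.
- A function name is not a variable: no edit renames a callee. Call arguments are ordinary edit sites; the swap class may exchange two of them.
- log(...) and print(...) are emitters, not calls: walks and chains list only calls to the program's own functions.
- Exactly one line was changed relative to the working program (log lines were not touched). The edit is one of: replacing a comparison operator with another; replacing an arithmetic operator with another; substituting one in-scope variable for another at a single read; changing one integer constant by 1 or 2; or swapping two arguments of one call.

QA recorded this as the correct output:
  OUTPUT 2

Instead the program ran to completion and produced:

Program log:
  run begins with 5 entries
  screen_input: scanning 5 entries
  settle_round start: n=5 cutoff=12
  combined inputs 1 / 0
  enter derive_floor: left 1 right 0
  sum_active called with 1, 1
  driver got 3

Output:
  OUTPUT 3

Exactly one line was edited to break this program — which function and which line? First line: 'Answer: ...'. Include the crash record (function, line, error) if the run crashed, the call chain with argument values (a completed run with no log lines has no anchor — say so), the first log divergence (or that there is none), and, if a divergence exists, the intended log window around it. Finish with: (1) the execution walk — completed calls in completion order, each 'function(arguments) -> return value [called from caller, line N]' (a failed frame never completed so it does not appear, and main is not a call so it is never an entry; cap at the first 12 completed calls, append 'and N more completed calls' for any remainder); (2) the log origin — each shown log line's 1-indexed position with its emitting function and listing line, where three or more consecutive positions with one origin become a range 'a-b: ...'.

Answer: the defect is in sum_active at line 21.
The tell: Everything matches until log position 7, which reads 'driver got 3' in place of 'driver got 2'.
Call chain: main.
First divergence: at position 7 the run shows 'driver got 3' where the working version logs 'driver got 2'.
Intended log window:
  5: enter derive_floor: left 1 right 0
  6: sum_active called with 1, 1
  7: driver got 2
Execution walk:
  screen_input([7, 10, 12, 11, 1]) -> 1  [called from main, line 36]
  settle_round([7, 10, 12, 11, 1], 12) -> 0  [called from main, line 37]
  sum_active(1, 1) -> 3  [called from derive_floor, line 30]
  derive_floor(1, 0) -> 3  [called from main, line 39]
Log origins:
  1 — main, line 35
  2 — screen_input, line 2
  3 — settle_round, line 10
  4 — main, line 38
  5 — derive_floor, line 27
  6 — sum_active, line 18
  7 — main, line 40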